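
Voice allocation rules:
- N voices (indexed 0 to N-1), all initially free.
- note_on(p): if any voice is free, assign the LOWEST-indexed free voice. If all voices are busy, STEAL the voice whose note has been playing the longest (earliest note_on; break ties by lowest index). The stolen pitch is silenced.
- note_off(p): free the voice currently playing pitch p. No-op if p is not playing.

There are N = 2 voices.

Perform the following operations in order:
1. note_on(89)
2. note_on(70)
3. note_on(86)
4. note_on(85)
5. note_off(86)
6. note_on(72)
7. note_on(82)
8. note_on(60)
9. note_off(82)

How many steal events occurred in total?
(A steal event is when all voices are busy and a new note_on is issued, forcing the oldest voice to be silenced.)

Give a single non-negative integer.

Answer: 4

Derivation:
Op 1: note_on(89): voice 0 is free -> assigned | voices=[89 -]
Op 2: note_on(70): voice 1 is free -> assigned | voices=[89 70]
Op 3: note_on(86): all voices busy, STEAL voice 0 (pitch 89, oldest) -> assign | voices=[86 70]
Op 4: note_on(85): all voices busy, STEAL voice 1 (pitch 70, oldest) -> assign | voices=[86 85]
Op 5: note_off(86): free voice 0 | voices=[- 85]
Op 6: note_on(72): voice 0 is free -> assigned | voices=[72 85]
Op 7: note_on(82): all voices busy, STEAL voice 1 (pitch 85, oldest) -> assign | voices=[72 82]
Op 8: note_on(60): all voices busy, STEAL voice 0 (pitch 72, oldest) -> assign | voices=[60 82]
Op 9: note_off(82): free voice 1 | voices=[60 -]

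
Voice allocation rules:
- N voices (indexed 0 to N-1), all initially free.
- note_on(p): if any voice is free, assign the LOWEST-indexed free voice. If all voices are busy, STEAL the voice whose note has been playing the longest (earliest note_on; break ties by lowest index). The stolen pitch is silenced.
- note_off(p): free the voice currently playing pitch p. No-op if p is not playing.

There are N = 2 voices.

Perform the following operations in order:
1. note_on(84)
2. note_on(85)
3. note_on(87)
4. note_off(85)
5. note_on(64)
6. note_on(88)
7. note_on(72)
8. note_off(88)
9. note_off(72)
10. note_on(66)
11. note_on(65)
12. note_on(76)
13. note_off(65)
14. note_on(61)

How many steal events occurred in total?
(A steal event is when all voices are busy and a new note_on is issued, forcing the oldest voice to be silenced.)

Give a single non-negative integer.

Answer: 4

Derivation:
Op 1: note_on(84): voice 0 is free -> assigned | voices=[84 -]
Op 2: note_on(85): voice 1 is free -> assigned | voices=[84 85]
Op 3: note_on(87): all voices busy, STEAL voice 0 (pitch 84, oldest) -> assign | voices=[87 85]
Op 4: note_off(85): free voice 1 | voices=[87 -]
Op 5: note_on(64): voice 1 is free -> assigned | voices=[87 64]
Op 6: note_on(88): all voices busy, STEAL voice 0 (pitch 87, oldest) -> assign | voices=[88 64]
Op 7: note_on(72): all voices busy, STEAL voice 1 (pitch 64, oldest) -> assign | voices=[88 72]
Op 8: note_off(88): free voice 0 | voices=[- 72]
Op 9: note_off(72): free voice 1 | voices=[- -]
Op 10: note_on(66): voice 0 is free -> assigned | voices=[66 -]
Op 11: note_on(65): voice 1 is free -> assigned | voices=[66 65]
Op 12: note_on(76): all voices busy, STEAL voice 0 (pitch 66, oldest) -> assign | voices=[76 65]
Op 13: note_off(65): free voice 1 | voices=[76 -]
Op 14: note_on(61): voice 1 is free -> assigned | voices=[76 61]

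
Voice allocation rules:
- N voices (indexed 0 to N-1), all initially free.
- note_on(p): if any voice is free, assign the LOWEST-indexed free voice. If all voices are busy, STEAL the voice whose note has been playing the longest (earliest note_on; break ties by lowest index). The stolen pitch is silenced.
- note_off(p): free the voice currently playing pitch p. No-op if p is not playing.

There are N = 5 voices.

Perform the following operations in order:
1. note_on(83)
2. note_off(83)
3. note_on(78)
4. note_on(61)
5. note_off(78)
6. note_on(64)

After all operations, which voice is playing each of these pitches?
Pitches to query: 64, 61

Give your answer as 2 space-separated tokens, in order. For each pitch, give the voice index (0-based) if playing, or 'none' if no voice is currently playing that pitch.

Op 1: note_on(83): voice 0 is free -> assigned | voices=[83 - - - -]
Op 2: note_off(83): free voice 0 | voices=[- - - - -]
Op 3: note_on(78): voice 0 is free -> assigned | voices=[78 - - - -]
Op 4: note_on(61): voice 1 is free -> assigned | voices=[78 61 - - -]
Op 5: note_off(78): free voice 0 | voices=[- 61 - - -]
Op 6: note_on(64): voice 0 is free -> assigned | voices=[64 61 - - -]

Answer: 0 1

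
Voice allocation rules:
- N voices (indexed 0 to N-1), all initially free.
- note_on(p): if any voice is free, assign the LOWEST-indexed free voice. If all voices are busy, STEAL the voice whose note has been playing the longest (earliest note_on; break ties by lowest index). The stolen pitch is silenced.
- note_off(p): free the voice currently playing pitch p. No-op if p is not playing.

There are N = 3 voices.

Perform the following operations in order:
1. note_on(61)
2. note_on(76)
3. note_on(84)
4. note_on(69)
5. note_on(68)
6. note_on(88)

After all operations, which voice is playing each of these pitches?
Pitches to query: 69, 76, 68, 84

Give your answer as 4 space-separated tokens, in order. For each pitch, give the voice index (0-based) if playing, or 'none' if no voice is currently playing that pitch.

Op 1: note_on(61): voice 0 is free -> assigned | voices=[61 - -]
Op 2: note_on(76): voice 1 is free -> assigned | voices=[61 76 -]
Op 3: note_on(84): voice 2 is free -> assigned | voices=[61 76 84]
Op 4: note_on(69): all voices busy, STEAL voice 0 (pitch 61, oldest) -> assign | voices=[69 76 84]
Op 5: note_on(68): all voices busy, STEAL voice 1 (pitch 76, oldest) -> assign | voices=[69 68 84]
Op 6: note_on(88): all voices busy, STEAL voice 2 (pitch 84, oldest) -> assign | voices=[69 68 88]

Answer: 0 none 1 none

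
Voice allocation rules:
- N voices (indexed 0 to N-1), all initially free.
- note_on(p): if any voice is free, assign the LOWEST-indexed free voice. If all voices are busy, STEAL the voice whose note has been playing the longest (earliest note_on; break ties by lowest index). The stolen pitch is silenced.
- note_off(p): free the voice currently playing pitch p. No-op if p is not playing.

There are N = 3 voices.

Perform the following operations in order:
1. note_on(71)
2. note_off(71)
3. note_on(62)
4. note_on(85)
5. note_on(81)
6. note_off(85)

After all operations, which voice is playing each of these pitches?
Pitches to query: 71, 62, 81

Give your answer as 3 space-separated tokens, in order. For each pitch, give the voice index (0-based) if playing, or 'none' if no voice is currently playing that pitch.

Op 1: note_on(71): voice 0 is free -> assigned | voices=[71 - -]
Op 2: note_off(71): free voice 0 | voices=[- - -]
Op 3: note_on(62): voice 0 is free -> assigned | voices=[62 - -]
Op 4: note_on(85): voice 1 is free -> assigned | voices=[62 85 -]
Op 5: note_on(81): voice 2 is free -> assigned | voices=[62 85 81]
Op 6: note_off(85): free voice 1 | voices=[62 - 81]

Answer: none 0 2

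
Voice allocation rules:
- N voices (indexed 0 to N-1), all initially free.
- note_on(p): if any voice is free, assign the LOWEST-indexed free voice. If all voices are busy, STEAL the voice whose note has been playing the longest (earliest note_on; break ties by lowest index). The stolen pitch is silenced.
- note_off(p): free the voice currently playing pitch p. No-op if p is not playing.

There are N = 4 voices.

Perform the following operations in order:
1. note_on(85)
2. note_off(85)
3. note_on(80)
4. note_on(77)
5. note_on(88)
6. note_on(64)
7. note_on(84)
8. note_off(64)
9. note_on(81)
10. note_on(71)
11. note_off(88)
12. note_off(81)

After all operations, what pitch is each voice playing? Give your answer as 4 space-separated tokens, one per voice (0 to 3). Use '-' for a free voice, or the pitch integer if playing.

Answer: 84 71 - -

Derivation:
Op 1: note_on(85): voice 0 is free -> assigned | voices=[85 - - -]
Op 2: note_off(85): free voice 0 | voices=[- - - -]
Op 3: note_on(80): voice 0 is free -> assigned | voices=[80 - - -]
Op 4: note_on(77): voice 1 is free -> assigned | voices=[80 77 - -]
Op 5: note_on(88): voice 2 is free -> assigned | voices=[80 77 88 -]
Op 6: note_on(64): voice 3 is free -> assigned | voices=[80 77 88 64]
Op 7: note_on(84): all voices busy, STEAL voice 0 (pitch 80, oldest) -> assign | voices=[84 77 88 64]
Op 8: note_off(64): free voice 3 | voices=[84 77 88 -]
Op 9: note_on(81): voice 3 is free -> assigned | voices=[84 77 88 81]
Op 10: note_on(71): all voices busy, STEAL voice 1 (pitch 77, oldest) -> assign | voices=[84 71 88 81]
Op 11: note_off(88): free voice 2 | voices=[84 71 - 81]
Op 12: note_off(81): free voice 3 | voices=[84 71 - -]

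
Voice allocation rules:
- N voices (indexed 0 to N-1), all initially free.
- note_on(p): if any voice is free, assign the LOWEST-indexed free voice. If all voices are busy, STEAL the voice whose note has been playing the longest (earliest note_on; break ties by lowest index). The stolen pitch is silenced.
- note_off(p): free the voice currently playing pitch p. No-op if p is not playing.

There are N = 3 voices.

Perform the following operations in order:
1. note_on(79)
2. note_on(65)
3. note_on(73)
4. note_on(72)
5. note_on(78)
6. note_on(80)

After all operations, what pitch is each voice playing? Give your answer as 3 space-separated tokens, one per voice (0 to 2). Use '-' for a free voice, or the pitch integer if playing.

Answer: 72 78 80

Derivation:
Op 1: note_on(79): voice 0 is free -> assigned | voices=[79 - -]
Op 2: note_on(65): voice 1 is free -> assigned | voices=[79 65 -]
Op 3: note_on(73): voice 2 is free -> assigned | voices=[79 65 73]
Op 4: note_on(72): all voices busy, STEAL voice 0 (pitch 79, oldest) -> assign | voices=[72 65 73]
Op 5: note_on(78): all voices busy, STEAL voice 1 (pitch 65, oldest) -> assign | voices=[72 78 73]
Op 6: note_on(80): all voices busy, STEAL voice 2 (pitch 73, oldest) -> assign | voices=[72 78 80]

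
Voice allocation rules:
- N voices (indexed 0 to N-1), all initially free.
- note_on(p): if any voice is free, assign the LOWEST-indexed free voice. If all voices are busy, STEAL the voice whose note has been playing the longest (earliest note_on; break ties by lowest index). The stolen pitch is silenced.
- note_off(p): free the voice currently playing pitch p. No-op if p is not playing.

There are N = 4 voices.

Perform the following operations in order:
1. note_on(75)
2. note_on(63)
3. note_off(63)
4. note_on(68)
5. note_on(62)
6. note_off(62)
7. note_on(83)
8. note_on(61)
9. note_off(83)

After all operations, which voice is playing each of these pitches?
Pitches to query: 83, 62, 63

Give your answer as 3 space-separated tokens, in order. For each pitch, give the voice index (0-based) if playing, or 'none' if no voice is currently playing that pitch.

Answer: none none none

Derivation:
Op 1: note_on(75): voice 0 is free -> assigned | voices=[75 - - -]
Op 2: note_on(63): voice 1 is free -> assigned | voices=[75 63 - -]
Op 3: note_off(63): free voice 1 | voices=[75 - - -]
Op 4: note_on(68): voice 1 is free -> assigned | voices=[75 68 - -]
Op 5: note_on(62): voice 2 is free -> assigned | voices=[75 68 62 -]
Op 6: note_off(62): free voice 2 | voices=[75 68 - -]
Op 7: note_on(83): voice 2 is free -> assigned | voices=[75 68 83 -]
Op 8: note_on(61): voice 3 is free -> assigned | voices=[75 68 83 61]
Op 9: note_off(83): free voice 2 | voices=[75 68 - 61]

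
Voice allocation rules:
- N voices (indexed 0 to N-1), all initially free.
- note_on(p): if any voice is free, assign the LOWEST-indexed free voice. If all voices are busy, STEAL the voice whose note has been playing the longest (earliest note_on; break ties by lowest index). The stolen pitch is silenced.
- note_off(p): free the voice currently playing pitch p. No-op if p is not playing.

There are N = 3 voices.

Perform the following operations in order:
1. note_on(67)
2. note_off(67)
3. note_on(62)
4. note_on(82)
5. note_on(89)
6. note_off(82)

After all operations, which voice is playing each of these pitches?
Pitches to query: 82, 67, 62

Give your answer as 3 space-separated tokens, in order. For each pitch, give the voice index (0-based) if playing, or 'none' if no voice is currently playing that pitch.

Answer: none none 0

Derivation:
Op 1: note_on(67): voice 0 is free -> assigned | voices=[67 - -]
Op 2: note_off(67): free voice 0 | voices=[- - -]
Op 3: note_on(62): voice 0 is free -> assigned | voices=[62 - -]
Op 4: note_on(82): voice 1 is free -> assigned | voices=[62 82 -]
Op 5: note_on(89): voice 2 is free -> assigned | voices=[62 82 89]
Op 6: note_off(82): free voice 1 | voices=[62 - 89]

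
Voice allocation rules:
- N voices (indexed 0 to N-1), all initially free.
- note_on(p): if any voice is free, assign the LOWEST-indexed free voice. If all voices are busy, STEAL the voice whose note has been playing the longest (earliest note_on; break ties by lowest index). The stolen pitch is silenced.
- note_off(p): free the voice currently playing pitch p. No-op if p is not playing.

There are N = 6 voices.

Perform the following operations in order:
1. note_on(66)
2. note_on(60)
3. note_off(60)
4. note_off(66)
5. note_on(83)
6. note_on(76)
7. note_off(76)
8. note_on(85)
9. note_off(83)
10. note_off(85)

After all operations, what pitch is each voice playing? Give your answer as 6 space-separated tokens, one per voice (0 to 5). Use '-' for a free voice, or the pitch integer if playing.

Op 1: note_on(66): voice 0 is free -> assigned | voices=[66 - - - - -]
Op 2: note_on(60): voice 1 is free -> assigned | voices=[66 60 - - - -]
Op 3: note_off(60): free voice 1 | voices=[66 - - - - -]
Op 4: note_off(66): free voice 0 | voices=[- - - - - -]
Op 5: note_on(83): voice 0 is free -> assigned | voices=[83 - - - - -]
Op 6: note_on(76): voice 1 is free -> assigned | voices=[83 76 - - - -]
Op 7: note_off(76): free voice 1 | voices=[83 - - - - -]
Op 8: note_on(85): voice 1 is free -> assigned | voices=[83 85 - - - -]
Op 9: note_off(83): free voice 0 | voices=[- 85 - - - -]
Op 10: note_off(85): free voice 1 | voices=[- - - - - -]

Answer: - - - - - -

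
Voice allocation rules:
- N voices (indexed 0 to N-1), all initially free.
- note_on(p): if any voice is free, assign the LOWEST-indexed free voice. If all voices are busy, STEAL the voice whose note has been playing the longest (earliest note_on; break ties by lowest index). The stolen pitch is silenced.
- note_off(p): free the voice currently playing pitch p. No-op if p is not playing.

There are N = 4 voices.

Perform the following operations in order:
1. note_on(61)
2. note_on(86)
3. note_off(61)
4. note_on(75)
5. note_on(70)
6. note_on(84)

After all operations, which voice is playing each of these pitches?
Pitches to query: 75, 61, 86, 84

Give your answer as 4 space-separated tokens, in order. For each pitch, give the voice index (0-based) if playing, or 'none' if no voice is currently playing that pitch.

Answer: 0 none 1 3

Derivation:
Op 1: note_on(61): voice 0 is free -> assigned | voices=[61 - - -]
Op 2: note_on(86): voice 1 is free -> assigned | voices=[61 86 - -]
Op 3: note_off(61): free voice 0 | voices=[- 86 - -]
Op 4: note_on(75): voice 0 is free -> assigned | voices=[75 86 - -]
Op 5: note_on(70): voice 2 is free -> assigned | voices=[75 86 70 -]
Op 6: note_on(84): voice 3 is free -> assigned | voices=[75 86 70 84]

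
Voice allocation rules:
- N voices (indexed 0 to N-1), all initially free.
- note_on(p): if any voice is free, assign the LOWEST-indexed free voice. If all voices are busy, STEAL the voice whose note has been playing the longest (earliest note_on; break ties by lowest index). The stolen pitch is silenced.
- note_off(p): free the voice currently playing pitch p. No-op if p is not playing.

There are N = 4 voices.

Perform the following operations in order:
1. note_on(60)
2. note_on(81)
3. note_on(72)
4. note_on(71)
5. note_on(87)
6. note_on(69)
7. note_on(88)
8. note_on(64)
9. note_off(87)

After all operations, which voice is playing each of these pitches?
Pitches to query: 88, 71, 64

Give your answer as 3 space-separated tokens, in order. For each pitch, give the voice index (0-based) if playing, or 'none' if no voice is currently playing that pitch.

Op 1: note_on(60): voice 0 is free -> assigned | voices=[60 - - -]
Op 2: note_on(81): voice 1 is free -> assigned | voices=[60 81 - -]
Op 3: note_on(72): voice 2 is free -> assigned | voices=[60 81 72 -]
Op 4: note_on(71): voice 3 is free -> assigned | voices=[60 81 72 71]
Op 5: note_on(87): all voices busy, STEAL voice 0 (pitch 60, oldest) -> assign | voices=[87 81 72 71]
Op 6: note_on(69): all voices busy, STEAL voice 1 (pitch 81, oldest) -> assign | voices=[87 69 72 71]
Op 7: note_on(88): all voices busy, STEAL voice 2 (pitch 72, oldest) -> assign | voices=[87 69 88 71]
Op 8: note_on(64): all voices busy, STEAL voice 3 (pitch 71, oldest) -> assign | voices=[87 69 88 64]
Op 9: note_off(87): free voice 0 | voices=[- 69 88 64]

Answer: 2 none 3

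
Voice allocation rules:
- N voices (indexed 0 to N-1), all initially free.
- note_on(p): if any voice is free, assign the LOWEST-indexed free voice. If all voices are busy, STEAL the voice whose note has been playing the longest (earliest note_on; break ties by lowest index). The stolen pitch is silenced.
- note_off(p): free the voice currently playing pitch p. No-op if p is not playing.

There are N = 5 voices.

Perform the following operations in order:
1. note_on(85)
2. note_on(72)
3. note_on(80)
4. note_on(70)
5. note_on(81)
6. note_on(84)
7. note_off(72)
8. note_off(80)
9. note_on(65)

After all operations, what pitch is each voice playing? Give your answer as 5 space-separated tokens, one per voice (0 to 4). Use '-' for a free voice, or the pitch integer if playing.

Answer: 84 65 - 70 81

Derivation:
Op 1: note_on(85): voice 0 is free -> assigned | voices=[85 - - - -]
Op 2: note_on(72): voice 1 is free -> assigned | voices=[85 72 - - -]
Op 3: note_on(80): voice 2 is free -> assigned | voices=[85 72 80 - -]
Op 4: note_on(70): voice 3 is free -> assigned | voices=[85 72 80 70 -]
Op 5: note_on(81): voice 4 is free -> assigned | voices=[85 72 80 70 81]
Op 6: note_on(84): all voices busy, STEAL voice 0 (pitch 85, oldest) -> assign | voices=[84 72 80 70 81]
Op 7: note_off(72): free voice 1 | voices=[84 - 80 70 81]
Op 8: note_off(80): free voice 2 | voices=[84 - - 70 81]
Op 9: note_on(65): voice 1 is free -> assigned | voices=[84 65 - 70 81]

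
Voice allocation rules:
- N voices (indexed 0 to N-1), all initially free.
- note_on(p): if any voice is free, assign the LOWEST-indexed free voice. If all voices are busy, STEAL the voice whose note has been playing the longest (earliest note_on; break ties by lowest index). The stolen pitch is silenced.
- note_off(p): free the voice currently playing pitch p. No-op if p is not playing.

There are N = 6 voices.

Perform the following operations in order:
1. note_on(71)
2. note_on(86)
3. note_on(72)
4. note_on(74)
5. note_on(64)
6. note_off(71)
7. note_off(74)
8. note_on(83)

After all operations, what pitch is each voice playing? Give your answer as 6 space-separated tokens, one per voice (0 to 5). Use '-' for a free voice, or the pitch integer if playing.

Answer: 83 86 72 - 64 -

Derivation:
Op 1: note_on(71): voice 0 is free -> assigned | voices=[71 - - - - -]
Op 2: note_on(86): voice 1 is free -> assigned | voices=[71 86 - - - -]
Op 3: note_on(72): voice 2 is free -> assigned | voices=[71 86 72 - - -]
Op 4: note_on(74): voice 3 is free -> assigned | voices=[71 86 72 74 - -]
Op 5: note_on(64): voice 4 is free -> assigned | voices=[71 86 72 74 64 -]
Op 6: note_off(71): free voice 0 | voices=[- 86 72 74 64 -]
Op 7: note_off(74): free voice 3 | voices=[- 86 72 - 64 -]
Op 8: note_on(83): voice 0 is free -> assigned | voices=[83 86 72 - 64 -]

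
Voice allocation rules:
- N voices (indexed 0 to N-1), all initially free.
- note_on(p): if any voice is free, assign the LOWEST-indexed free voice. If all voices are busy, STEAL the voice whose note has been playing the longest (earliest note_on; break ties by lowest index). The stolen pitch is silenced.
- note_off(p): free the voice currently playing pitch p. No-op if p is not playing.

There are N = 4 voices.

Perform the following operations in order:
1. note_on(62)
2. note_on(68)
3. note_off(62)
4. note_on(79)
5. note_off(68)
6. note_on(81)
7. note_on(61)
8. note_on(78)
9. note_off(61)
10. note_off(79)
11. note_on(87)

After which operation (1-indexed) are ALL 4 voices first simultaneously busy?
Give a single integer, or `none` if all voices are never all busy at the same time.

Answer: 8

Derivation:
Op 1: note_on(62): voice 0 is free -> assigned | voices=[62 - - -]
Op 2: note_on(68): voice 1 is free -> assigned | voices=[62 68 - -]
Op 3: note_off(62): free voice 0 | voices=[- 68 - -]
Op 4: note_on(79): voice 0 is free -> assigned | voices=[79 68 - -]
Op 5: note_off(68): free voice 1 | voices=[79 - - -]
Op 6: note_on(81): voice 1 is free -> assigned | voices=[79 81 - -]
Op 7: note_on(61): voice 2 is free -> assigned | voices=[79 81 61 -]
Op 8: note_on(78): voice 3 is free -> assigned | voices=[79 81 61 78]
Op 9: note_off(61): free voice 2 | voices=[79 81 - 78]
Op 10: note_off(79): free voice 0 | voices=[- 81 - 78]
Op 11: note_on(87): voice 0 is free -> assigned | voices=[87 81 - 78]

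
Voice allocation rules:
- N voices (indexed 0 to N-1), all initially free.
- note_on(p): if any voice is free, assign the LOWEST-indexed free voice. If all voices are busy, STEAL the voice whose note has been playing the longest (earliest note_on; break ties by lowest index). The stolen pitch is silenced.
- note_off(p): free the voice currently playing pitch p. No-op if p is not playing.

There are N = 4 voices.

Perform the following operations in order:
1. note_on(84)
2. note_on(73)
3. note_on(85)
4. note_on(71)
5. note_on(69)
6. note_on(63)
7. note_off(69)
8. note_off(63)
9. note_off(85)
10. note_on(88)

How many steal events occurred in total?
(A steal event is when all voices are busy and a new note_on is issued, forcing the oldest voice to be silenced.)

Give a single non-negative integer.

Op 1: note_on(84): voice 0 is free -> assigned | voices=[84 - - -]
Op 2: note_on(73): voice 1 is free -> assigned | voices=[84 73 - -]
Op 3: note_on(85): voice 2 is free -> assigned | voices=[84 73 85 -]
Op 4: note_on(71): voice 3 is free -> assigned | voices=[84 73 85 71]
Op 5: note_on(69): all voices busy, STEAL voice 0 (pitch 84, oldest) -> assign | voices=[69 73 85 71]
Op 6: note_on(63): all voices busy, STEAL voice 1 (pitch 73, oldest) -> assign | voices=[69 63 85 71]
Op 7: note_off(69): free voice 0 | voices=[- 63 85 71]
Op 8: note_off(63): free voice 1 | voices=[- - 85 71]
Op 9: note_off(85): free voice 2 | voices=[- - - 71]
Op 10: note_on(88): voice 0 is free -> assigned | voices=[88 - - 71]

Answer: 2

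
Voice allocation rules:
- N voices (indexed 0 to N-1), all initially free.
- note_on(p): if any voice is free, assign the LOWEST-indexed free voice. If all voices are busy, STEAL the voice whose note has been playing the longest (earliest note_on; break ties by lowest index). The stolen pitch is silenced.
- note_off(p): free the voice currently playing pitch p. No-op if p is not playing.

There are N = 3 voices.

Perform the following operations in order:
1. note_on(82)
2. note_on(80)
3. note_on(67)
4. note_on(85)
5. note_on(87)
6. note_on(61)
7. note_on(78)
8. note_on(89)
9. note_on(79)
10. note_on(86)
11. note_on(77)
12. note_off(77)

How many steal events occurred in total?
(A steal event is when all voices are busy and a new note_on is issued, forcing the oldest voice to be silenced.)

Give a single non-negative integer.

Answer: 8

Derivation:
Op 1: note_on(82): voice 0 is free -> assigned | voices=[82 - -]
Op 2: note_on(80): voice 1 is free -> assigned | voices=[82 80 -]
Op 3: note_on(67): voice 2 is free -> assigned | voices=[82 80 67]
Op 4: note_on(85): all voices busy, STEAL voice 0 (pitch 82, oldest) -> assign | voices=[85 80 67]
Op 5: note_on(87): all voices busy, STEAL voice 1 (pitch 80, oldest) -> assign | voices=[85 87 67]
Op 6: note_on(61): all voices busy, STEAL voice 2 (pitch 67, oldest) -> assign | voices=[85 87 61]
Op 7: note_on(78): all voices busy, STEAL voice 0 (pitch 85, oldest) -> assign | voices=[78 87 61]
Op 8: note_on(89): all voices busy, STEAL voice 1 (pitch 87, oldest) -> assign | voices=[78 89 61]
Op 9: note_on(79): all voices busy, STEAL voice 2 (pitch 61, oldest) -> assign | voices=[78 89 79]
Op 10: note_on(86): all voices busy, STEAL voice 0 (pitch 78, oldest) -> assign | voices=[86 89 79]
Op 11: note_on(77): all voices busy, STEAL voice 1 (pitch 89, oldest) -> assign | voices=[86 77 79]
Op 12: note_off(77): free voice 1 | voices=[86 - 79]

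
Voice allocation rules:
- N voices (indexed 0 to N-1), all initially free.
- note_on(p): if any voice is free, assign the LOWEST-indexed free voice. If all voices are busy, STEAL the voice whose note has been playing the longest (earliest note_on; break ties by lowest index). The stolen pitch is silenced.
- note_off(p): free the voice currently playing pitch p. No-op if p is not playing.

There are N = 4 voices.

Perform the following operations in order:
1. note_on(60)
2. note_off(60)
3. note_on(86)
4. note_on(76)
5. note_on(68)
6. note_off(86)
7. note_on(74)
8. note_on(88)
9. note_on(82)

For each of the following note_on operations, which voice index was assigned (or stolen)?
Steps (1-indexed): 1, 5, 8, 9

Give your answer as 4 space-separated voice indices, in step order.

Answer: 0 2 3 1

Derivation:
Op 1: note_on(60): voice 0 is free -> assigned | voices=[60 - - -]
Op 2: note_off(60): free voice 0 | voices=[- - - -]
Op 3: note_on(86): voice 0 is free -> assigned | voices=[86 - - -]
Op 4: note_on(76): voice 1 is free -> assigned | voices=[86 76 - -]
Op 5: note_on(68): voice 2 is free -> assigned | voices=[86 76 68 -]
Op 6: note_off(86): free voice 0 | voices=[- 76 68 -]
Op 7: note_on(74): voice 0 is free -> assigned | voices=[74 76 68 -]
Op 8: note_on(88): voice 3 is free -> assigned | voices=[74 76 68 88]
Op 9: note_on(82): all voices busy, STEAL voice 1 (pitch 76, oldest) -> assign | voices=[74 82 68 88]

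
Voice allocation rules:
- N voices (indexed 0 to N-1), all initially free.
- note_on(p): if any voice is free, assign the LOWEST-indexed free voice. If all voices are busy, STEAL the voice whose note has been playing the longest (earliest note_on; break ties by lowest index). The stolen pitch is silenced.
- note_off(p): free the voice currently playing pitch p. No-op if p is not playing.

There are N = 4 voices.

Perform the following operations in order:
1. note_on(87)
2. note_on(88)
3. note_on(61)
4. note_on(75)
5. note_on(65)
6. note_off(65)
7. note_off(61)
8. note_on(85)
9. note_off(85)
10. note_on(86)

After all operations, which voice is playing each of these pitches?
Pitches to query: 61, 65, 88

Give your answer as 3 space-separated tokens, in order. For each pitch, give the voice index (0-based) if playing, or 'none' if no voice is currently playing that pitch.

Op 1: note_on(87): voice 0 is free -> assigned | voices=[87 - - -]
Op 2: note_on(88): voice 1 is free -> assigned | voices=[87 88 - -]
Op 3: note_on(61): voice 2 is free -> assigned | voices=[87 88 61 -]
Op 4: note_on(75): voice 3 is free -> assigned | voices=[87 88 61 75]
Op 5: note_on(65): all voices busy, STEAL voice 0 (pitch 87, oldest) -> assign | voices=[65 88 61 75]
Op 6: note_off(65): free voice 0 | voices=[- 88 61 75]
Op 7: note_off(61): free voice 2 | voices=[- 88 - 75]
Op 8: note_on(85): voice 0 is free -> assigned | voices=[85 88 - 75]
Op 9: note_off(85): free voice 0 | voices=[- 88 - 75]
Op 10: note_on(86): voice 0 is free -> assigned | voices=[86 88 - 75]

Answer: none none 1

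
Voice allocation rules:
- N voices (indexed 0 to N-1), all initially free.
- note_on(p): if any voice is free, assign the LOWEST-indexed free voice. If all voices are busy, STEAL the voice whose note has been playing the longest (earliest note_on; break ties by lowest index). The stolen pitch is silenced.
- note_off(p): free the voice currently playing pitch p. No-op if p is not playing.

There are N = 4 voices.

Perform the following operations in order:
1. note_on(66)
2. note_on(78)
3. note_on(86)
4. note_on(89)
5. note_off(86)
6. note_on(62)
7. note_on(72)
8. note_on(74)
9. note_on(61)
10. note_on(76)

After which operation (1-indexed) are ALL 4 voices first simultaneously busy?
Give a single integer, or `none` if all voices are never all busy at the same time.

Answer: 4

Derivation:
Op 1: note_on(66): voice 0 is free -> assigned | voices=[66 - - -]
Op 2: note_on(78): voice 1 is free -> assigned | voices=[66 78 - -]
Op 3: note_on(86): voice 2 is free -> assigned | voices=[66 78 86 -]
Op 4: note_on(89): voice 3 is free -> assigned | voices=[66 78 86 89]
Op 5: note_off(86): free voice 2 | voices=[66 78 - 89]
Op 6: note_on(62): voice 2 is free -> assigned | voices=[66 78 62 89]
Op 7: note_on(72): all voices busy, STEAL voice 0 (pitch 66, oldest) -> assign | voices=[72 78 62 89]
Op 8: note_on(74): all voices busy, STEAL voice 1 (pitch 78, oldest) -> assign | voices=[72 74 62 89]
Op 9: note_on(61): all voices busy, STEAL voice 3 (pitch 89, oldest) -> assign | voices=[72 74 62 61]
Op 10: note_on(76): all voices busy, STEAL voice 2 (pitch 62, oldest) -> assign | voices=[72 74 76 61]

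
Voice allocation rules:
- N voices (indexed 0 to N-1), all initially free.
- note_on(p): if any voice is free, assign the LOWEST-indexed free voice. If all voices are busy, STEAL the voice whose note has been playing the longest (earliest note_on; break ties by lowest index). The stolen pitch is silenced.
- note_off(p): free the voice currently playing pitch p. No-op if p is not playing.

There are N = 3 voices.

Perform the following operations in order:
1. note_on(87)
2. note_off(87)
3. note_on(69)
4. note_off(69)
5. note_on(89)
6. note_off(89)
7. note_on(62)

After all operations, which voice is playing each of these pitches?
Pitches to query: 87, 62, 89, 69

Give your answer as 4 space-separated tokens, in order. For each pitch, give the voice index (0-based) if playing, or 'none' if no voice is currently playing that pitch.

Op 1: note_on(87): voice 0 is free -> assigned | voices=[87 - -]
Op 2: note_off(87): free voice 0 | voices=[- - -]
Op 3: note_on(69): voice 0 is free -> assigned | voices=[69 - -]
Op 4: note_off(69): free voice 0 | voices=[- - -]
Op 5: note_on(89): voice 0 is free -> assigned | voices=[89 - -]
Op 6: note_off(89): free voice 0 | voices=[- - -]
Op 7: note_on(62): voice 0 is free -> assigned | voices=[62 - -]

Answer: none 0 none none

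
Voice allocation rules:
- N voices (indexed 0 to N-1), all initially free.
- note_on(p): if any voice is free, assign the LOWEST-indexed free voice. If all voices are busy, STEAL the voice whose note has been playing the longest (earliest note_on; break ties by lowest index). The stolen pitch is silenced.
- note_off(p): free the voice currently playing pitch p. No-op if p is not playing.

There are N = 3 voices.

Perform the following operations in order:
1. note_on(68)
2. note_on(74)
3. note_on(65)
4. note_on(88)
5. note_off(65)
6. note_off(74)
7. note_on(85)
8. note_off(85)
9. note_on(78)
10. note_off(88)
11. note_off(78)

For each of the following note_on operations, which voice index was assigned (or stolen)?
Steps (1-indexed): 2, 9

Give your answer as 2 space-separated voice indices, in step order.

Op 1: note_on(68): voice 0 is free -> assigned | voices=[68 - -]
Op 2: note_on(74): voice 1 is free -> assigned | voices=[68 74 -]
Op 3: note_on(65): voice 2 is free -> assigned | voices=[68 74 65]
Op 4: note_on(88): all voices busy, STEAL voice 0 (pitch 68, oldest) -> assign | voices=[88 74 65]
Op 5: note_off(65): free voice 2 | voices=[88 74 -]
Op 6: note_off(74): free voice 1 | voices=[88 - -]
Op 7: note_on(85): voice 1 is free -> assigned | voices=[88 85 -]
Op 8: note_off(85): free voice 1 | voices=[88 - -]
Op 9: note_on(78): voice 1 is free -> assigned | voices=[88 78 -]
Op 10: note_off(88): free voice 0 | voices=[- 78 -]
Op 11: note_off(78): free voice 1 | voices=[- - -]

Answer: 1 1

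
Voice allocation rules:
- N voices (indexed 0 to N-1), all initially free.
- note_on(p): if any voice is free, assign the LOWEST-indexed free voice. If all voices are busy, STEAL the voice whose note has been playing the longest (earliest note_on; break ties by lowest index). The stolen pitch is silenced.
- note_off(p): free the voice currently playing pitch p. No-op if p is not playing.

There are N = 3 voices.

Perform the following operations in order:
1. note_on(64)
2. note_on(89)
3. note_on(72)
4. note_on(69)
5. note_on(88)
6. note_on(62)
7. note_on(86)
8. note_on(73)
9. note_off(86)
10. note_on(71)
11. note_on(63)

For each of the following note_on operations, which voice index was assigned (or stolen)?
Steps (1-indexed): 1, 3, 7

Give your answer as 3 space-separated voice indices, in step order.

Op 1: note_on(64): voice 0 is free -> assigned | voices=[64 - -]
Op 2: note_on(89): voice 1 is free -> assigned | voices=[64 89 -]
Op 3: note_on(72): voice 2 is free -> assigned | voices=[64 89 72]
Op 4: note_on(69): all voices busy, STEAL voice 0 (pitch 64, oldest) -> assign | voices=[69 89 72]
Op 5: note_on(88): all voices busy, STEAL voice 1 (pitch 89, oldest) -> assign | voices=[69 88 72]
Op 6: note_on(62): all voices busy, STEAL voice 2 (pitch 72, oldest) -> assign | voices=[69 88 62]
Op 7: note_on(86): all voices busy, STEAL voice 0 (pitch 69, oldest) -> assign | voices=[86 88 62]
Op 8: note_on(73): all voices busy, STEAL voice 1 (pitch 88, oldest) -> assign | voices=[86 73 62]
Op 9: note_off(86): free voice 0 | voices=[- 73 62]
Op 10: note_on(71): voice 0 is free -> assigned | voices=[71 73 62]
Op 11: note_on(63): all voices busy, STEAL voice 2 (pitch 62, oldest) -> assign | voices=[71 73 63]

Answer: 0 2 0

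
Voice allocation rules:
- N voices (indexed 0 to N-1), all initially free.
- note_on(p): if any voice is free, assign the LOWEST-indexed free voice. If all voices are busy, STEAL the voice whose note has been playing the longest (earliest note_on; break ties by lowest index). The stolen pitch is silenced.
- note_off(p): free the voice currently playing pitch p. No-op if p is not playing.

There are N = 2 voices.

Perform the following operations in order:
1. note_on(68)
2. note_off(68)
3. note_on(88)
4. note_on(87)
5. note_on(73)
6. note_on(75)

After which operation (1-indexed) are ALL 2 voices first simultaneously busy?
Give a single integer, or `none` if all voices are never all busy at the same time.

Answer: 4

Derivation:
Op 1: note_on(68): voice 0 is free -> assigned | voices=[68 -]
Op 2: note_off(68): free voice 0 | voices=[- -]
Op 3: note_on(88): voice 0 is free -> assigned | voices=[88 -]
Op 4: note_on(87): voice 1 is free -> assigned | voices=[88 87]
Op 5: note_on(73): all voices busy, STEAL voice 0 (pitch 88, oldest) -> assign | voices=[73 87]
Op 6: note_on(75): all voices busy, STEAL voice 1 (pitch 87, oldest) -> assign | voices=[73 75]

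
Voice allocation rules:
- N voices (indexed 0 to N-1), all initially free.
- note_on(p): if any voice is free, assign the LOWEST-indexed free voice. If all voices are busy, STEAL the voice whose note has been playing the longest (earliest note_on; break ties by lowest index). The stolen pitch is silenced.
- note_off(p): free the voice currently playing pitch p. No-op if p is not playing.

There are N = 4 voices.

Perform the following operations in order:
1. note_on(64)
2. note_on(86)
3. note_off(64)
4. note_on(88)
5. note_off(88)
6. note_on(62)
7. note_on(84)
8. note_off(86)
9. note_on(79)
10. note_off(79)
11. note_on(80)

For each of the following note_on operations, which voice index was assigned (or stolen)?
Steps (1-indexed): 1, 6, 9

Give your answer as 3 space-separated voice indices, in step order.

Op 1: note_on(64): voice 0 is free -> assigned | voices=[64 - - -]
Op 2: note_on(86): voice 1 is free -> assigned | voices=[64 86 - -]
Op 3: note_off(64): free voice 0 | voices=[- 86 - -]
Op 4: note_on(88): voice 0 is free -> assigned | voices=[88 86 - -]
Op 5: note_off(88): free voice 0 | voices=[- 86 - -]
Op 6: note_on(62): voice 0 is free -> assigned | voices=[62 86 - -]
Op 7: note_on(84): voice 2 is free -> assigned | voices=[62 86 84 -]
Op 8: note_off(86): free voice 1 | voices=[62 - 84 -]
Op 9: note_on(79): voice 1 is free -> assigned | voices=[62 79 84 -]
Op 10: note_off(79): free voice 1 | voices=[62 - 84 -]
Op 11: note_on(80): voice 1 is free -> assigned | voices=[62 80 84 -]

Answer: 0 0 1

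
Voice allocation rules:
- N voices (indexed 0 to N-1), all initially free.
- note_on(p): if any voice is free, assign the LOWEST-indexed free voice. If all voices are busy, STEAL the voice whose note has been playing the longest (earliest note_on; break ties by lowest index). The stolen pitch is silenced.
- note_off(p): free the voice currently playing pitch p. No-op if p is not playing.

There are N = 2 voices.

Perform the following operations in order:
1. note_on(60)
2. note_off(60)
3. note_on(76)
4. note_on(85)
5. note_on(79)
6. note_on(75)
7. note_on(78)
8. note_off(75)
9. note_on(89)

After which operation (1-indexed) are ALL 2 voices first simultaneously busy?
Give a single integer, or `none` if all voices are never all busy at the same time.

Answer: 4

Derivation:
Op 1: note_on(60): voice 0 is free -> assigned | voices=[60 -]
Op 2: note_off(60): free voice 0 | voices=[- -]
Op 3: note_on(76): voice 0 is free -> assigned | voices=[76 -]
Op 4: note_on(85): voice 1 is free -> assigned | voices=[76 85]
Op 5: note_on(79): all voices busy, STEAL voice 0 (pitch 76, oldest) -> assign | voices=[79 85]
Op 6: note_on(75): all voices busy, STEAL voice 1 (pitch 85, oldest) -> assign | voices=[79 75]
Op 7: note_on(78): all voices busy, STEAL voice 0 (pitch 79, oldest) -> assign | voices=[78 75]
Op 8: note_off(75): free voice 1 | voices=[78 -]
Op 9: note_on(89): voice 1 is free -> assigned | voices=[78 89]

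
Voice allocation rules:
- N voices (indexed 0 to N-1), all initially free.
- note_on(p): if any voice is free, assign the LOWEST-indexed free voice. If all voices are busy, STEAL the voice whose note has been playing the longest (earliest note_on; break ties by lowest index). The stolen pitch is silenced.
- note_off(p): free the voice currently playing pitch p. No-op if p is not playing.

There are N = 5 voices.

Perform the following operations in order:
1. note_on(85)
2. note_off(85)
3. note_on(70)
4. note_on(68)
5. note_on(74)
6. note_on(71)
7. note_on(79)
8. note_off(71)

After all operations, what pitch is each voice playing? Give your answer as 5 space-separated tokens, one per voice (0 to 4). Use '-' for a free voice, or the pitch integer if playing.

Op 1: note_on(85): voice 0 is free -> assigned | voices=[85 - - - -]
Op 2: note_off(85): free voice 0 | voices=[- - - - -]
Op 3: note_on(70): voice 0 is free -> assigned | voices=[70 - - - -]
Op 4: note_on(68): voice 1 is free -> assigned | voices=[70 68 - - -]
Op 5: note_on(74): voice 2 is free -> assigned | voices=[70 68 74 - -]
Op 6: note_on(71): voice 3 is free -> assigned | voices=[70 68 74 71 -]
Op 7: note_on(79): voice 4 is free -> assigned | voices=[70 68 74 71 79]
Op 8: note_off(71): free voice 3 | voices=[70 68 74 - 79]

Answer: 70 68 74 - 79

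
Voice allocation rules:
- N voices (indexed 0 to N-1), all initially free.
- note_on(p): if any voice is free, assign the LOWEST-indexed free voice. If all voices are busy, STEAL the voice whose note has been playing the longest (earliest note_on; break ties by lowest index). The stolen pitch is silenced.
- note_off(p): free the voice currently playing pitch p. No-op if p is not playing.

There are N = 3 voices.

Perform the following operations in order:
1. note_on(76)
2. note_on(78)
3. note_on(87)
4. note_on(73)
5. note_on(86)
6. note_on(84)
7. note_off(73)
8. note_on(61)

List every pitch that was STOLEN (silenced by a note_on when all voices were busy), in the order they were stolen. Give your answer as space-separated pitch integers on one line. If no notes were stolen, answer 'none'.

Answer: 76 78 87

Derivation:
Op 1: note_on(76): voice 0 is free -> assigned | voices=[76 - -]
Op 2: note_on(78): voice 1 is free -> assigned | voices=[76 78 -]
Op 3: note_on(87): voice 2 is free -> assigned | voices=[76 78 87]
Op 4: note_on(73): all voices busy, STEAL voice 0 (pitch 76, oldest) -> assign | voices=[73 78 87]
Op 5: note_on(86): all voices busy, STEAL voice 1 (pitch 78, oldest) -> assign | voices=[73 86 87]
Op 6: note_on(84): all voices busy, STEAL voice 2 (pitch 87, oldest) -> assign | voices=[73 86 84]
Op 7: note_off(73): free voice 0 | voices=[- 86 84]
Op 8: note_on(61): voice 0 is free -> assigned | voices=[61 86 84]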